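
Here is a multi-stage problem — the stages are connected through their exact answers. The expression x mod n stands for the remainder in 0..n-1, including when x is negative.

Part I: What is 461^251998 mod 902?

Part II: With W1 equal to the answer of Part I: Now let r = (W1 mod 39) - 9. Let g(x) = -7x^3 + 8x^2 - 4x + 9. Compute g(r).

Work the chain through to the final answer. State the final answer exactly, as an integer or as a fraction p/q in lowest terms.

Part I: squarings mod 902: 461^1=461, 461^2=551, 461^4=529, 461^8=221, 461^16=133, 461^32=551, 461^64=529, 461^128=221, 461^256=133, 461^512=551, 461^1024=529, 461^2048=221, 461^4096=133, 461^8192=551, 461^16384=529, 461^32768=221, 461^65536=133, 461^131072=551; 461^251998 = 461^2 * 461^4 * 461^8 * 461^16 * 461^64 * 461^2048 * 461^4096 * 461^16384 * 461^32768 * 461^65536 * 461^131072 = 221 (mod 902); answer 221
Part II: W1 = 221; r = 17; -7*(17)^3 + 8*(17)^2 - 4*(17)^1 + 9 = (-34391) + (2312) + (-68) + (9) = -32138; answer -32138

-32138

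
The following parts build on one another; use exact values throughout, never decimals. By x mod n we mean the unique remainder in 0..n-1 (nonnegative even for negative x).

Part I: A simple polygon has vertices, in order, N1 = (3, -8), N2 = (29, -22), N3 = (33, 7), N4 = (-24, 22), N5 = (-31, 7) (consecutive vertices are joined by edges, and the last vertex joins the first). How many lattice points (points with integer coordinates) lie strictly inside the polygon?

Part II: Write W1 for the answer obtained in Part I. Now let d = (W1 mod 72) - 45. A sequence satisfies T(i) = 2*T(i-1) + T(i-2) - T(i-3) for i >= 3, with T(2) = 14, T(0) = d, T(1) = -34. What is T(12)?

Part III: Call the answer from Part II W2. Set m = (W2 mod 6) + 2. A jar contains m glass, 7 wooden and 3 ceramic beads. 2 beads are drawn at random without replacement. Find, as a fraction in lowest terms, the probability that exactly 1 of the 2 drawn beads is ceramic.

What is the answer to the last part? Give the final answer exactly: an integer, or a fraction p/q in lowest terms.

5/13

Part I: cross terms: (3*-22 - 29*-8)=166, (29*7 - 33*-22)=929, (33*22 - -24*7)=894, (-24*7 - -31*22)=514, (-31*-8 - 3*7)=227; twice the area = |2730| = 2730; area = 1365; boundary points = 2 + 1 + 3 + 1 + 1 = 8; strictly interior points = area - boundary/2 + 1 = 1362; answer 1362
Part II: W1 = 1362; d = 21; T(3) = 2*(14) + 1*(-34) - 1*(21) = -27; iterating: T(3)=-27, T(4)=-6, T(5)=-53, T(6)=-85, T(7)=-217, T(8)=-466, T(9)=-1064, T(10)=-2377, T(11)=-5352, T(12)=-12017; answer -12017
Part III: W2 = -12017; m = 3; total draws C(13,2) = 78; favorable C(3,1)*C(10,1) = 30; P = 5/13; answer 5/13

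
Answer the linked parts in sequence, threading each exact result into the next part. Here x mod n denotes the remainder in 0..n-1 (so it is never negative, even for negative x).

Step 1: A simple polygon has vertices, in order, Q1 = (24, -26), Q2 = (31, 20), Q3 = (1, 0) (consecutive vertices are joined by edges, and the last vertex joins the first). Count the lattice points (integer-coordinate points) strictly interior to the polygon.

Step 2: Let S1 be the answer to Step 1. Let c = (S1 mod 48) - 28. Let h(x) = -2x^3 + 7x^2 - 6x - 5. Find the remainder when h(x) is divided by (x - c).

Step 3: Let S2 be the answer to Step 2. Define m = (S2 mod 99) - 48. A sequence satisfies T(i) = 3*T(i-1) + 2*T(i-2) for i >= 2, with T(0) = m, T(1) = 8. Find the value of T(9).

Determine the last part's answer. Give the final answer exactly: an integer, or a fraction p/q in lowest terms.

756572

Step 1: cross terms: (24*20 - 31*-26)=1286, (31*0 - 1*20)=-20, (1*-26 - 24*0)=-26; twice the area = |1240| = 1240; area = 620; boundary points = 1 + 10 + 1 = 12; strictly interior points = area - boundary/2 + 1 = 615; answer 615
Step 2: S1 = 615; c = 11; remainder = value at the root: -2*(11)^3 + 7*(11)^2 - 6*(11)^1 - 5 = (-2662) + (847) + (-66) + (-5) = -1886; answer -1886
Step 3: S2 = -1886; m = 46; T(2) = 3*(8) + 2*(46) = 116; iterating: T(2)=116, T(3)=364, T(4)=1324, T(5)=4700, T(6)=16748, T(7)=59644, T(8)=212428, T(9)=756572; answer 756572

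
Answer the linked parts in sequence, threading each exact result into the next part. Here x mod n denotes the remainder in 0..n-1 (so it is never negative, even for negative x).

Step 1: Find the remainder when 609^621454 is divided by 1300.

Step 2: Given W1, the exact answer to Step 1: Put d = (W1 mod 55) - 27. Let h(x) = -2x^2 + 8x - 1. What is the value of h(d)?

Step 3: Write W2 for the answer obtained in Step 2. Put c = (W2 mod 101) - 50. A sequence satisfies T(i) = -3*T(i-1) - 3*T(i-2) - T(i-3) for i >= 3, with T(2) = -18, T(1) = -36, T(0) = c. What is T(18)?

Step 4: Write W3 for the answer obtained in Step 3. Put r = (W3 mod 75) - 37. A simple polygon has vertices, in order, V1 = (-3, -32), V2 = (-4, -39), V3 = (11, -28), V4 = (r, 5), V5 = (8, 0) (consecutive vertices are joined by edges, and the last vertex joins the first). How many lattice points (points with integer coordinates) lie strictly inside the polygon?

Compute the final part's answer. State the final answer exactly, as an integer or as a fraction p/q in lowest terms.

367

Step 1: squarings mod 1300: 609^1=609, 609^2=381, 609^4=861, 609^8=321, 609^16=341, 609^32=581, 609^64=861, 609^128=321, 609^256=341, 609^512=581, 609^1024=861, 609^2048=321, 609^4096=341, 609^8192=581, 609^16384=861, 609^32768=321, 609^65536=341, 609^131072=581, 609^262144=861, 609^524288=321; 609^621454 = 609^2 * 609^4 * 609^8 * 609^128 * 609^256 * 609^512 * 609^2048 * 609^4096 * 609^8192 * 609^16384 * 609^65536 * 609^524288 = 361 (mod 1300); answer 361
Step 2: W1 = 361; d = 4; -2*(4)^2 + 8*(4)^1 - 1 = (-32) + (32) + (-1) = -1; answer -1
Step 3: W2 = -1; c = 50; T(3) = -3*(-18) - 3*(-36) - 1*(50) = 112; iterating: T(3)=112, T(4)=-246, T(5)=420, T(6)=-634, T(7)=888, T(8)=-1182, T(9)=1516, T(10)=-1890, T(11)=2304, T(12)=-2758, T(13)=3252, T(14)=-3786, T(15)=4360, T(16)=-4974, T(17)=5628, T(18)=-6322; answer -6322
Step 4: W3 = -6322; r = 16; cross terms: (-3*-39 - -4*-32)=-11, (-4*-28 - 11*-39)=541, (11*5 - 16*-28)=503, (16*0 - 8*5)=-40, (8*-32 - -3*0)=-256; twice the area = |737| = 737; area = 737/2; boundary points = 1 + 1 + 1 + 1 + 1 = 5; strictly interior points = area - boundary/2 + 1 = 367; answer 367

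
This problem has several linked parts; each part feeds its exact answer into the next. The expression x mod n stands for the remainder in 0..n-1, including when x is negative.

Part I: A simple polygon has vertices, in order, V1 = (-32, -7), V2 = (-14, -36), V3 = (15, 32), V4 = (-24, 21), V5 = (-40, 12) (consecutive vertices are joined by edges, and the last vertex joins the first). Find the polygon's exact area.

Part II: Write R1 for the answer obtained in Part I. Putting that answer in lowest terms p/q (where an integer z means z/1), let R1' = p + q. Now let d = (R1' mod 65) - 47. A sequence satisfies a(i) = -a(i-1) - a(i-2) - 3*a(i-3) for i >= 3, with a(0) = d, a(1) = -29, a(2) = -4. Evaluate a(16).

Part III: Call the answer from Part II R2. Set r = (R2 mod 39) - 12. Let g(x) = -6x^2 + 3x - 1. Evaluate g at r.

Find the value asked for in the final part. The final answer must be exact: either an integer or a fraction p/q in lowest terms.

Part I: cross terms: (-32*-36 - -14*-7)=1054, (-14*32 - 15*-36)=92, (15*21 - -24*32)=1083, (-24*12 - -40*21)=552, (-40*-7 - -32*12)=664; twice the area = |3445| = 3445; area = 3445/2; answer 3445/2
Part II: R1 = 3445/2; threaded value p + q = 3447; d = -45; a(3) = -1*(-4) - 1*(-29) - 3*(-45) = 168; iterating: a(3)=168, a(4)=-77, a(5)=-79, a(6)=-348, a(7)=658, a(8)=-73, a(9)=459, a(10)=-2360, a(11)=2120, a(12)=-1137, a(13)=6097, a(14)=-11320, a(15)=8634, a(16)=-15605; answer -15605
Part III: R2 = -15605; r = 22; -6*(22)^2 + 3*(22)^1 - 1 = (-2904) + (66) + (-1) = -2839; answer -2839

-2839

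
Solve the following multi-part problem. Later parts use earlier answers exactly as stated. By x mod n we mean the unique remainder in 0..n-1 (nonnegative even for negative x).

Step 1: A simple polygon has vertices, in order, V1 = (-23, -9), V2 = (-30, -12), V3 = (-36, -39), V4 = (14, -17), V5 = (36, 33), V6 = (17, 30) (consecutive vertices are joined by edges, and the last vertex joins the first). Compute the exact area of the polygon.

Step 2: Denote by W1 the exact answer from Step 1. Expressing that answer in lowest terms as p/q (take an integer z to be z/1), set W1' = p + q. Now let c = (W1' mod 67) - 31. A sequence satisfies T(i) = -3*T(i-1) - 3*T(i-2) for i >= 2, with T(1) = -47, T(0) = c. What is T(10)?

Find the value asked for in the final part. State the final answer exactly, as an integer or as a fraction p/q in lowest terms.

-23085

Step 1: cross terms: (-23*-12 - -30*-9)=6, (-30*-39 - -36*-12)=738, (-36*-17 - 14*-39)=1158, (14*33 - 36*-17)=1074, (36*30 - 17*33)=519, (17*-9 - -23*30)=537; twice the area = |4032| = 4032; area = 2016; answer 2016
Step 2: W1 = 2016; threaded value p + q = 2017; c = -24; T(2) = -3*(-47) - 3*(-24) = 213; iterating: T(2)=213, T(3)=-498, T(4)=855, T(5)=-1071, T(6)=648, T(7)=1269, T(8)=-5751, T(9)=13446, T(10)=-23085; answer -23085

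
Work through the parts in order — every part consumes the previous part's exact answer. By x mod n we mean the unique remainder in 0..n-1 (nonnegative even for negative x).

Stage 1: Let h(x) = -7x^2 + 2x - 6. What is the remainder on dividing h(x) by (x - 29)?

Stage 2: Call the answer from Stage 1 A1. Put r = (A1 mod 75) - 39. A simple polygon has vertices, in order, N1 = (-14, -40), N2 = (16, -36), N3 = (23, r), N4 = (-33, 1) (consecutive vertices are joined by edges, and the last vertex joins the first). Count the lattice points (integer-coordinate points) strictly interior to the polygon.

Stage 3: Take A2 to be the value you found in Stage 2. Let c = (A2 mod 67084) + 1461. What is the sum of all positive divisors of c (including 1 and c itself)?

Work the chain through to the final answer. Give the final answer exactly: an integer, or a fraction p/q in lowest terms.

Stage 1: remainder = value at the root: -7*(29)^2 + 2*(29)^1 - 6 = (-5887) + (58) + (-6) = -5835; answer -5835
Stage 2: A1 = -5835; r = -24; cross terms: (-14*-36 - 16*-40)=1144, (16*-24 - 23*-36)=444, (23*1 - -33*-24)=-769, (-33*-40 - -14*1)=1334; twice the area = |2153| = 2153; area = 2153/2; boundary points = 2 + 1 + 1 + 1 = 5; strictly interior points = area - boundary/2 + 1 = 1075; answer 1075
Stage 3: A2 = 1075; c = 2536; 2536 = 2^3 * 317; sigma = (1 + 2 + 4 + 8) * (1 + 317) = 15 * 318 = 4770; answer 4770

4770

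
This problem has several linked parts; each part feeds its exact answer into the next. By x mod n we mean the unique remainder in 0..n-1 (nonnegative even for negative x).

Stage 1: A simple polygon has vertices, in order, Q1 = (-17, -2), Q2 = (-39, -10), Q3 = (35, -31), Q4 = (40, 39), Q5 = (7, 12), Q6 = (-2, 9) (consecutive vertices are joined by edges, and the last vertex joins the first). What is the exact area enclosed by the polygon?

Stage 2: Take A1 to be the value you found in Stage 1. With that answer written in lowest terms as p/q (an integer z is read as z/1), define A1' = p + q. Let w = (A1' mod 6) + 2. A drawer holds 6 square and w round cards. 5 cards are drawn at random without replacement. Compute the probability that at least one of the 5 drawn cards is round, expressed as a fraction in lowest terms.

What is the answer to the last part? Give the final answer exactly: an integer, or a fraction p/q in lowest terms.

Stage 1: cross terms: (-17*-10 - -39*-2)=92, (-39*-31 - 35*-10)=1559, (35*39 - 40*-31)=2605, (40*12 - 7*39)=207, (7*9 - -2*12)=87, (-2*-2 - -17*9)=157; twice the area = |4707| = 4707; area = 4707/2; answer 4707/2
Stage 2: A1 = 4707/2; threaded value p + q = 4709; w = 7; total draws C(13,5) = 1287; complement C(6,5) = 6; favorable 1287 - 6 = 1281; P = 427/429; answer 427/429

427/429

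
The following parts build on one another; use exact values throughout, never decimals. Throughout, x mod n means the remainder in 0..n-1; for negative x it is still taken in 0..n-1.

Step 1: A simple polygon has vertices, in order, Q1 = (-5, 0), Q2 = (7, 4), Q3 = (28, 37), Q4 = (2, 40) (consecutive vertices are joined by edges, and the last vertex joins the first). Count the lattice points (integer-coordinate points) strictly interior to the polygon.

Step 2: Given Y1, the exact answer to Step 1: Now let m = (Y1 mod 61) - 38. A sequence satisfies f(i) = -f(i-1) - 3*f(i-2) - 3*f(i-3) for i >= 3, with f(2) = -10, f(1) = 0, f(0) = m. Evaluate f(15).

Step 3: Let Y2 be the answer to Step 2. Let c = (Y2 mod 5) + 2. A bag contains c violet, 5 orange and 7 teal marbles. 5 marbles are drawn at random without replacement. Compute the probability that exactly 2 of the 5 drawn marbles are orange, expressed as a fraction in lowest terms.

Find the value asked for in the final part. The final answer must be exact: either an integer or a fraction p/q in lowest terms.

Step 1: cross terms: (-5*4 - 7*0)=-20, (7*37 - 28*4)=147, (28*40 - 2*37)=1046, (2*0 - -5*40)=200; twice the area = |1373| = 1373; area = 1373/2; boundary points = 4 + 3 + 1 + 1 = 9; strictly interior points = area - boundary/2 + 1 = 683; answer 683
Step 2: Y1 = 683; m = -26; f(3) = -1*(-10) - 3*(0) - 3*(-26) = 88; iterating: f(3)=88, f(4)=-58, f(5)=-176, f(6)=86, f(7)=616, f(8)=-346, f(9)=-1760, f(10)=950, f(11)=5368, f(12)=-2938, f(13)=-16016, f(14)=8726, f(15)=48136; answer 48136
Step 3: Y2 = 48136; c = 3; total draws C(15,5) = 3003; favorable C(5,2)*C(10,3) = 1200; P = 400/1001; answer 400/1001

400/1001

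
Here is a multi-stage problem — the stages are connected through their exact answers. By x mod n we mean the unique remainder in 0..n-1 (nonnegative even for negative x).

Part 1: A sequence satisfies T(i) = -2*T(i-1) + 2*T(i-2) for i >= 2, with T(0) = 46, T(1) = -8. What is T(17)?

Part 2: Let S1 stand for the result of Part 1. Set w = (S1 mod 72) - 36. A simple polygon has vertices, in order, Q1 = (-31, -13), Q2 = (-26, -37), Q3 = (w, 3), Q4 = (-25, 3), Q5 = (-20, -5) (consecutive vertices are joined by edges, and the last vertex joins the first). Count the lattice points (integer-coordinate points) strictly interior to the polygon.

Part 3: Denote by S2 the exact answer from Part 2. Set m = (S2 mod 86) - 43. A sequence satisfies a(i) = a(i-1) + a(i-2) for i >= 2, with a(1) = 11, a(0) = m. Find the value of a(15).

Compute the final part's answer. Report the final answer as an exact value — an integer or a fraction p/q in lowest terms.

Part 1: T(2) = -2*(-8) + 2*(46) = 108; iterating: T(2)=108, T(3)=-232, T(4)=680, T(5)=-1824, T(6)=5008, T(7)=-13664, T(8)=37344, T(9)=-102016, T(10)=278720, T(11)=-761472, T(12)=2080384, T(13)=-5683712, T(14)=15528192, T(15)=-42423808, T(16)=115904000, T(17)=-316655616; answer -316655616
Part 2: S1 = -316655616; w = -12; cross terms: (-31*-37 - -26*-13)=809, (-26*3 - -12*-37)=-522, (-12*3 - -25*3)=39, (-25*-5 - -20*3)=185, (-20*-13 - -31*-5)=105; twice the area = |616| = 616; area = 308; boundary points = 1 + 2 + 13 + 1 + 1 = 18; strictly interior points = area - boundary/2 + 1 = 300; answer 300
Part 3: S2 = 300; m = -1; a(2) = 1*(11) + 1*(-1) = 10; iterating: a(2)=10, a(3)=21, a(4)=31, a(5)=52, a(6)=83, a(7)=135, a(8)=218, a(9)=353, a(10)=571, a(11)=924, a(12)=1495, a(13)=2419, a(14)=3914, a(15)=6333; answer 6333

6333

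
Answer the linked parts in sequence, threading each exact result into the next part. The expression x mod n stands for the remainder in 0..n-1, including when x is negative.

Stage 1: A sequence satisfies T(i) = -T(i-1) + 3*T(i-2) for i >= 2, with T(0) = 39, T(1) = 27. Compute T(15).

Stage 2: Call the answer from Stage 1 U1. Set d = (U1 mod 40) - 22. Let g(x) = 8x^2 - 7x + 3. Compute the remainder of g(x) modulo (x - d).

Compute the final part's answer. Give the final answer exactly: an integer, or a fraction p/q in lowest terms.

2196

Stage 1: T(2) = -1*(27) + 3*(39) = 90; iterating: T(2)=90, T(3)=-9, T(4)=279, T(5)=-306, T(6)=1143, T(7)=-2061, T(8)=5490, T(9)=-11673, T(10)=28143, T(11)=-63162, T(12)=147591, T(13)=-337077, T(14)=779850, T(15)=-1791081; answer -1791081
Stage 2: U1 = -1791081; d = 17; remainder = value at the root: 8*(17)^2 - 7*(17)^1 + 3 = (2312) + (-119) + (3) = 2196; answer 2196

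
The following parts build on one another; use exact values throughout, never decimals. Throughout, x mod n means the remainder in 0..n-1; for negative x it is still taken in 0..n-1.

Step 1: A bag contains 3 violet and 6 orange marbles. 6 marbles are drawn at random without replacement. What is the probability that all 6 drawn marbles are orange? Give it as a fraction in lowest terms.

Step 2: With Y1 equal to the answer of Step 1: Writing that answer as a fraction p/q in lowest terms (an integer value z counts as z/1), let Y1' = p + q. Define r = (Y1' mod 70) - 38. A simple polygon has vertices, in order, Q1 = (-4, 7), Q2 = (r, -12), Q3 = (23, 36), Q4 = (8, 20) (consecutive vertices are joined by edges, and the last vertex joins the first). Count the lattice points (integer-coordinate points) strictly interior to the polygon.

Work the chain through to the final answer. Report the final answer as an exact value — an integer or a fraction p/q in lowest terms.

7

Step 1: total draws C(9,6) = 84; favorable C(6,6) = 1; P = 1/84; answer 1/84
Step 2: Y1 = 1/84; threaded value p + q = 85; r = -23; cross terms: (-4*-12 - -23*7)=209, (-23*36 - 23*-12)=-552, (23*20 - 8*36)=172, (8*7 - -4*20)=136; twice the area = |-35| = 35; area = 35/2; boundary points = 19 + 2 + 1 + 1 = 23; strictly interior points = area - boundary/2 + 1 = 7; answer 7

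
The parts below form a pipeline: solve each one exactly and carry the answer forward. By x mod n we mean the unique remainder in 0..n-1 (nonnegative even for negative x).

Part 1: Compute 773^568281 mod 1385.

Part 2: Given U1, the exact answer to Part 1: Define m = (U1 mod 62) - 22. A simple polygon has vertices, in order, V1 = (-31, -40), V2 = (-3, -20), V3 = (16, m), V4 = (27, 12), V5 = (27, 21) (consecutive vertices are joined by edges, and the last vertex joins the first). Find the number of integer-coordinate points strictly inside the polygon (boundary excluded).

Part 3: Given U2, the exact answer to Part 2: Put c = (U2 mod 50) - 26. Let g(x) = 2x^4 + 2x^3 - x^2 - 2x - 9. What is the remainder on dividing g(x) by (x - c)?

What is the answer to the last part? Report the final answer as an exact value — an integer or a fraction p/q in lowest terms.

1456

Part 1: squarings mod 1385: 773^1=773, 773^2=594, 773^4=1046, 773^8=1351, 773^16=1156, 773^32=1196, 773^64=1096, 773^128=421, 773^256=1346, 773^512=136, 773^1024=491, 773^2048=91, 773^4096=1356, 773^8192=841, 773^16384=931, 773^32768=1136, 773^65536=1061, 773^131072=1101, 773^262144=326, 773^524288=1016; 773^568281 = 773^1 * 773^8 * 773^16 * 773^64 * 773^128 * 773^256 * 773^512 * 773^2048 * 773^8192 * 773^32768 * 773^524288 = 823 (mod 1385); answer 823
Part 2: U1 = 823; m = -5; cross terms: (-31*-20 - -3*-40)=500, (-3*-5 - 16*-20)=335, (16*12 - 27*-5)=327, (27*21 - 27*12)=243, (27*-40 - -31*21)=-429; twice the area = |976| = 976; area = 488; boundary points = 4 + 1 + 1 + 9 + 1 = 16; strictly interior points = area - boundary/2 + 1 = 481; answer 481
Part 3: U2 = 481; c = 5; remainder = value at the root: 2*(5)^4 + 2*(5)^3 - 1*(5)^2 - 2*(5)^1 - 9 = (1250) + (250) + (-25) + (-10) + (-9) = 1456; answer 1456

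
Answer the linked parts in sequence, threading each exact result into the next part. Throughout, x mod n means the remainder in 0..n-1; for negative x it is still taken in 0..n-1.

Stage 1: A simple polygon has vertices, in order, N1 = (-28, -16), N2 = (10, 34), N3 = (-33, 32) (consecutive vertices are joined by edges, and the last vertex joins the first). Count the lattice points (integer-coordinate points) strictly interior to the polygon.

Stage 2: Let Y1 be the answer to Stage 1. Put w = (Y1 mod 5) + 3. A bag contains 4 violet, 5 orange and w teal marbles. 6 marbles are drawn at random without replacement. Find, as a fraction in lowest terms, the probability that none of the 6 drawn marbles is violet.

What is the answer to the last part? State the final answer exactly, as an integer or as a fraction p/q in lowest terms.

Stage 1: cross terms: (-28*34 - 10*-16)=-792, (10*32 - -33*34)=1442, (-33*-16 - -28*32)=1424; twice the area = |2074| = 2074; area = 1037; boundary points = 2 + 1 + 1 = 4; strictly interior points = area - boundary/2 + 1 = 1036; answer 1036
Stage 2: Y1 = 1036; w = 4; total draws C(13,6) = 1716; favorable C(9,6) = 84; P = 7/143; answer 7/143

7/143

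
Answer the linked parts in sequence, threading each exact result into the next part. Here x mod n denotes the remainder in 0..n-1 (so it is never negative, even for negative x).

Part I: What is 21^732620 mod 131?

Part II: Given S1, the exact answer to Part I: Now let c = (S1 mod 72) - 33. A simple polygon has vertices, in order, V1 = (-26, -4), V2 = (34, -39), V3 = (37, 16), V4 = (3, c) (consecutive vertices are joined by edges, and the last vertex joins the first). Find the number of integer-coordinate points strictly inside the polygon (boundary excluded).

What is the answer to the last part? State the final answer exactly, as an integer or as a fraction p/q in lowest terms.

1913

Part I: squarings mod 131: 21^1=21, 21^2=48, 21^4=77, 21^8=34, 21^16=108, 21^32=5, 21^64=25, 21^128=101, 21^256=114, 21^512=27, 21^1024=74, 21^2048=105, 21^4096=21, 21^8192=48, 21^16384=77, 21^32768=34, 21^65536=108, 21^131072=5, 21^262144=25, 21^524288=101; 21^732620 = 21^4 * 21^8 * 21^64 * 21^128 * 21^256 * 21^1024 * 21^2048 * 21^8192 * 21^65536 * 21^131072 * 21^524288 = 45 (mod 131); answer 45
Part II: S1 = 45; c = 12; cross terms: (-26*-39 - 34*-4)=1150, (34*16 - 37*-39)=1987, (37*12 - 3*16)=396, (3*-4 - -26*12)=300; twice the area = |3833| = 3833; area = 3833/2; boundary points = 5 + 1 + 2 + 1 = 9; strictly interior points = area - boundary/2 + 1 = 1913; answer 1913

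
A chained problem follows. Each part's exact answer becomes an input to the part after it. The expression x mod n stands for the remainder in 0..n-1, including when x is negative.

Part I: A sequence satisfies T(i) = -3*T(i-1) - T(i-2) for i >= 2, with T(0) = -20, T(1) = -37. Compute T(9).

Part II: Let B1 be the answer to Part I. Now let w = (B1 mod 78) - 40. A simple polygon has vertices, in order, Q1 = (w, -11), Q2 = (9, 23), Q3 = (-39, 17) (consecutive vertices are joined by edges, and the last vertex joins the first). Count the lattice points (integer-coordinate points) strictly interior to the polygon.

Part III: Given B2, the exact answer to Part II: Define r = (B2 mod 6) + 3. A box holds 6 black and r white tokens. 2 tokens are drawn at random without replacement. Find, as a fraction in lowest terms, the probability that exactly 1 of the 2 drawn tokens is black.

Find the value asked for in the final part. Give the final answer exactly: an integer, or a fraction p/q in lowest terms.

1/2

Part I: T(2) = -3*(-37) - 1*(-20) = 131; iterating: T(2)=131, T(3)=-356, T(4)=937, T(5)=-2455, T(6)=6428, T(7)=-16829, T(8)=44059, T(9)=-115348; answer -115348
Part II: B1 = -115348; w = -26; cross terms: (-26*23 - 9*-11)=-499, (9*17 - -39*23)=1050, (-39*-11 - -26*17)=871; twice the area = |1422| = 1422; area = 711; boundary points = 1 + 6 + 1 = 8; strictly interior points = area - boundary/2 + 1 = 708; answer 708
Part III: B2 = 708; r = 3; total draws C(9,2) = 36; favorable C(6,1)*C(3,1) = 18; P = 1/2; answer 1/2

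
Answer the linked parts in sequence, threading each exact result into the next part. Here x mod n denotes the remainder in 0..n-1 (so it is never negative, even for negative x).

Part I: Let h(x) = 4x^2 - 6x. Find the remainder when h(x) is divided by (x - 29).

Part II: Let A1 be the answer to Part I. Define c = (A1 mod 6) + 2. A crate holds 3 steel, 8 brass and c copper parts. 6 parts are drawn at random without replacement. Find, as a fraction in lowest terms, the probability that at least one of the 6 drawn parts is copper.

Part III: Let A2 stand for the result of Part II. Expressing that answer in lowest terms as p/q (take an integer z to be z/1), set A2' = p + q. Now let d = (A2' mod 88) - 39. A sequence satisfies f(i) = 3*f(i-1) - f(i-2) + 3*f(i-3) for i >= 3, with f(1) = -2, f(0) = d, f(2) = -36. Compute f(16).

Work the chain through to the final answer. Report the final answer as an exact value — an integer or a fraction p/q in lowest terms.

-51656040

Part I: remainder = value at the root: 4*(29)^2 - 6*(29)^1 = (3364) + (-174) = 3190; answer 3190
Part II: A1 = 3190; c = 6; total draws C(17,6) = 12376; complement C(11,6) = 462; favorable 12376 - 462 = 11914; P = 851/884; answer 851/884
Part III: A2 = 851/884; threaded value p + q = 1735; d = 24; f(3) = 3*(-36) - 1*(-2) + 3*(24) = -34; iterating: f(3)=-34, f(4)=-72, f(5)=-290, f(6)=-900, f(7)=-2626, f(8)=-7848, f(9)=-23618, f(10)=-70884, f(11)=-212578, f(12)=-637704, f(13)=-1913186, f(14)=-5739588, f(15)=-17218690, f(16)=-51656040; answer -51656040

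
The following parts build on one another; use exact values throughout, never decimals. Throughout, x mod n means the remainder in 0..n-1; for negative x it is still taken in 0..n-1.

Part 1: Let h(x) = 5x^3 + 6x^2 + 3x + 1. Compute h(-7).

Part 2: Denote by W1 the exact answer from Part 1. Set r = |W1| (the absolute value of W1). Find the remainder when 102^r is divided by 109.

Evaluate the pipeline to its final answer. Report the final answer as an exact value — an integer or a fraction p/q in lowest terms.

Part 1: 5*(-7)^3 + 6*(-7)^2 + 3*(-7)^1 + 1 = (-1715) + (294) + (-21) + (1) = -1441; answer -1441
Part 2: W1 = -1441; r = 1441; squarings mod 109: 102^1=102, 102^2=49, 102^4=3, 102^8=9, 102^16=81, 102^32=21, 102^64=5, 102^128=25, 102^256=80, 102^512=78, 102^1024=89; 102^1441 = 102^1 * 102^32 * 102^128 * 102^256 * 102^1024 = 104 (mod 109); answer 104

104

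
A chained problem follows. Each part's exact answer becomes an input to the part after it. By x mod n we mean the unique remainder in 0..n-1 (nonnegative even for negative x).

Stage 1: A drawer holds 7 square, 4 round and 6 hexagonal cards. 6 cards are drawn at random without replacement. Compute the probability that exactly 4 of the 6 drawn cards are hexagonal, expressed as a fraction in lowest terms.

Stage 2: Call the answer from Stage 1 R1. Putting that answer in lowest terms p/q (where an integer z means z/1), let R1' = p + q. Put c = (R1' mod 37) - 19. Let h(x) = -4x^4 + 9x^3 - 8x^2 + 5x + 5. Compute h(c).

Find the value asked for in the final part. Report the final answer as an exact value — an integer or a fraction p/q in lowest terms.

-31745

Stage 1: total draws C(17,6) = 12376; favorable C(6,4)*C(11,2) = 825; P = 825/12376; answer 825/12376
Stage 2: R1 = 825/12376; threaded value p + q = 13201; c = 10; -4*(10)^4 + 9*(10)^3 - 8*(10)^2 + 5*(10)^1 + 5 = (-40000) + (9000) + (-800) + (50) + (5) = -31745; answer -31745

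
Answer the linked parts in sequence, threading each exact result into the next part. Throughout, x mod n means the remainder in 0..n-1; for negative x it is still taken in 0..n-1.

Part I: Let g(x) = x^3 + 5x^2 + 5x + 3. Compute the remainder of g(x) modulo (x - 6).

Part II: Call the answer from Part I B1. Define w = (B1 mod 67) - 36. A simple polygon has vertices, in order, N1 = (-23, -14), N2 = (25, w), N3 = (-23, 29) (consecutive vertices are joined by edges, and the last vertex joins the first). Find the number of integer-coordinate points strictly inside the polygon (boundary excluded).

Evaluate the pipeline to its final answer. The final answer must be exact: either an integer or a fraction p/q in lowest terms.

Part I: remainder = value at the root: 1*(6)^3 + 5*(6)^2 + 5*(6)^1 + 3 = (216) + (180) + (30) + (3) = 429; answer 429
Part II: B1 = 429; w = -9; cross terms: (-23*-9 - 25*-14)=557, (25*29 - -23*-9)=518, (-23*-14 - -23*29)=989; twice the area = |2064| = 2064; area = 1032; boundary points = 1 + 2 + 43 = 46; strictly interior points = area - boundary/2 + 1 = 1010; answer 1010

1010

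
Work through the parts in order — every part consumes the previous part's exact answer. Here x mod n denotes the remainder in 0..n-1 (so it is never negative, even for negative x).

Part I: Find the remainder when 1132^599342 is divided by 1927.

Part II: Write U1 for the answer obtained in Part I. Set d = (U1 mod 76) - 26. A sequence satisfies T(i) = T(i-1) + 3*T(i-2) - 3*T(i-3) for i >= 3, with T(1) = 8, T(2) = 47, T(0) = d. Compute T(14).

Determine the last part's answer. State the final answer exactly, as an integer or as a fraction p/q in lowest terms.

53555

Part I: squarings mod 1927: 1132^1=1132, 1132^2=1896, 1132^4=961, 1132^8=488, 1132^16=1123, 1132^32=871, 1132^64=1330, 1132^128=1841, 1132^256=1615, 1132^512=994, 1132^1024=1412, 1132^2048=1226, 1132^4096=16, 1132^8192=256, 1132^16384=18, 1132^32768=324, 1132^65536=918, 1132^131072=625, 1132^262144=1371, 1132^524288=816; 1132^599342 = 1132^2 * 1132^4 * 1132^8 * 1132^32 * 1132^256 * 1132^1024 * 1132^8192 * 1132^65536 * 1132^524288 = 1240 (mod 1927); answer 1240
Part II: U1 = 1240; d = -2; T(3) = 1*(47) + 3*(8) - 3*(-2) = 77; iterating: T(3)=77, T(4)=194, T(5)=284, T(6)=635, T(7)=905, T(8)=1958, T(9)=2768, T(10)=5927, T(11)=8357, T(12)=17834, T(13)=25124, T(14)=53555; answer 53555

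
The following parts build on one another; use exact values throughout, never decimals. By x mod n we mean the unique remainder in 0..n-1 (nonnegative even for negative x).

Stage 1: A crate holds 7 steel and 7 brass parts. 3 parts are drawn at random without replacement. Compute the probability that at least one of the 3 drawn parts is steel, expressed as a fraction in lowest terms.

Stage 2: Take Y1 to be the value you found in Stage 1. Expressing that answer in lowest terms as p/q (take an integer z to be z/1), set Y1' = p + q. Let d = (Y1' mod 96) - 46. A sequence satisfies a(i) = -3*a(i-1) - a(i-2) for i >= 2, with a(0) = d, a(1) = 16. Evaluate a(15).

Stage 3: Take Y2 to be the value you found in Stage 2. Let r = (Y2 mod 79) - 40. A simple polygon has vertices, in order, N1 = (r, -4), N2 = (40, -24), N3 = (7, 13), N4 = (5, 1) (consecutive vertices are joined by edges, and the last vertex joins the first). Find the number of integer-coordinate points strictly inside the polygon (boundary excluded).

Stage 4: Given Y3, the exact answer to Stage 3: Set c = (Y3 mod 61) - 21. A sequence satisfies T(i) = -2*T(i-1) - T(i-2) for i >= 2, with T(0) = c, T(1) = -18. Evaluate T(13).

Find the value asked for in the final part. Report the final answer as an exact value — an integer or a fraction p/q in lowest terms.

Stage 1: total draws C(14,3) = 364; complement C(7,3) = 35; favorable 364 - 35 = 329; P = 47/52; answer 47/52
Stage 2: Y1 = 47/52; threaded value p + q = 99; d = -43; a(2) = -3*(16) - 1*(-43) = -5; iterating: a(2)=-5, a(3)=-1, a(4)=8, a(5)=-23, a(6)=61, a(7)=-160, a(8)=419, a(9)=-1097, a(10)=2872, a(11)=-7519, a(12)=19685, a(13)=-51536, a(14)=134923, a(15)=-353233; answer -353233
Stage 3: Y2 = -353233; r = 15; cross terms: (15*-24 - 40*-4)=-200, (40*13 - 7*-24)=688, (7*1 - 5*13)=-58, (5*-4 - 15*1)=-35; twice the area = |395| = 395; area = 395/2; boundary points = 5 + 1 + 2 + 5 = 13; strictly interior points = area - boundary/2 + 1 = 192; answer 192
Stage 4: Y3 = 192; c = -12; T(2) = -2*(-18) - 1*(-12) = 48; iterating: T(2)=48, T(3)=-78, T(4)=108, T(5)=-138, T(6)=168, T(7)=-198, T(8)=228, T(9)=-258, T(10)=288, T(11)=-318, T(12)=348, T(13)=-378; answer -378

-378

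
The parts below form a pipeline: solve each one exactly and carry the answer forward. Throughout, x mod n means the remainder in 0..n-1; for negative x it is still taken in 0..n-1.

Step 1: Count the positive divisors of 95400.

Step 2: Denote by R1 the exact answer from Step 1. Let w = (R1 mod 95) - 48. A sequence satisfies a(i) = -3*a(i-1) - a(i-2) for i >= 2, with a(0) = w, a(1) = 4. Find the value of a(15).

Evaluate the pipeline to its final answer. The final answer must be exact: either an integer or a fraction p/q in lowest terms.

Step 1: 95400 = 2^3 * 3^2 * 5^2 * 53; number of divisors = (3+1) * (2+1) * (2+1) * (1+1) = 72; answer 72
Step 2: R1 = 72; w = 24; a(2) = -3*(4) - 1*(24) = -36; iterating: a(2)=-36, a(3)=104, a(4)=-276, a(5)=724, a(6)=-1896, a(7)=4964, a(8)=-12996, a(9)=34024, a(10)=-89076, a(11)=233204, a(12)=-610536, a(13)=1598404, a(14)=-4184676, a(15)=10955624; answer 10955624

10955624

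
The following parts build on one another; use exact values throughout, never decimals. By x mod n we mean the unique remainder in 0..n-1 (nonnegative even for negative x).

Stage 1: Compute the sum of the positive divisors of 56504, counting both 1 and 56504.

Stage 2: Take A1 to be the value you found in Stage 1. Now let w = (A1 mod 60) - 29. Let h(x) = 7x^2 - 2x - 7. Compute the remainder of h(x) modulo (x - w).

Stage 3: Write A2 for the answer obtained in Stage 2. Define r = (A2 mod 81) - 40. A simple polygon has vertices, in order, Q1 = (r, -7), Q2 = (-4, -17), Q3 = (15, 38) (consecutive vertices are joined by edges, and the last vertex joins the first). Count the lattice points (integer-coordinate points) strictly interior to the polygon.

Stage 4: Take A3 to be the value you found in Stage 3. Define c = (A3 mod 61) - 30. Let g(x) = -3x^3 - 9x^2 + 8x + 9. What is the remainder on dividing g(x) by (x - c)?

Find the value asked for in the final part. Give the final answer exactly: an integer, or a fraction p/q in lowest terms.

Stage 1: 56504 = 2^3 * 7 * 1009; sigma = (1 + 2 + 4 + 8) * (1 + 7) * (1 + 1009) = 15 * 8 * 1010 = 121200; answer 121200
Stage 2: A1 = 121200; w = -29; remainder = value at the root: 7*(-29)^2 - 2*(-29)^1 - 7 = (5887) + (58) + (-7) = 5938; answer 5938
Stage 3: A2 = 5938; r = -15; cross terms: (-15*-17 - -4*-7)=227, (-4*38 - 15*-17)=103, (15*-7 - -15*38)=465; twice the area = |795| = 795; area = 795/2; boundary points = 1 + 1 + 15 = 17; strictly interior points = area - boundary/2 + 1 = 390; answer 390
Stage 4: A3 = 390; c = -6; remainder = value at the root: -3*(-6)^3 - 9*(-6)^2 + 8*(-6)^1 + 9 = (648) + (-324) + (-48) + (9) = 285; answer 285

285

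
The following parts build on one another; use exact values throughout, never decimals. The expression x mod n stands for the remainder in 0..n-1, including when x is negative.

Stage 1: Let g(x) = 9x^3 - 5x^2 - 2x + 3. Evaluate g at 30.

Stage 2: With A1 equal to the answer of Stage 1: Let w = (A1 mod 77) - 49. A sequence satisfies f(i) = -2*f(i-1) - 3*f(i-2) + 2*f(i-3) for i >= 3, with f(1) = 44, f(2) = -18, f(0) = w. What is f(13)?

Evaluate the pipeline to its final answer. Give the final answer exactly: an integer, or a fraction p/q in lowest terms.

Stage 1: 9*(30)^3 - 5*(30)^2 - 2*(30)^1 + 3 = (243000) + (-4500) + (-60) + (3) = 238443; answer 238443
Stage 2: A1 = 238443; w = 2; f(3) = -2*(-18) - 3*(44) + 2*(2) = -92; iterating: f(3)=-92, f(4)=326, f(5)=-412, f(6)=-338, f(7)=2564, f(8)=-4938, f(9)=1508, f(10)=16926, f(11)=-48252, f(12)=48742, f(13)=81124; answer 81124

81124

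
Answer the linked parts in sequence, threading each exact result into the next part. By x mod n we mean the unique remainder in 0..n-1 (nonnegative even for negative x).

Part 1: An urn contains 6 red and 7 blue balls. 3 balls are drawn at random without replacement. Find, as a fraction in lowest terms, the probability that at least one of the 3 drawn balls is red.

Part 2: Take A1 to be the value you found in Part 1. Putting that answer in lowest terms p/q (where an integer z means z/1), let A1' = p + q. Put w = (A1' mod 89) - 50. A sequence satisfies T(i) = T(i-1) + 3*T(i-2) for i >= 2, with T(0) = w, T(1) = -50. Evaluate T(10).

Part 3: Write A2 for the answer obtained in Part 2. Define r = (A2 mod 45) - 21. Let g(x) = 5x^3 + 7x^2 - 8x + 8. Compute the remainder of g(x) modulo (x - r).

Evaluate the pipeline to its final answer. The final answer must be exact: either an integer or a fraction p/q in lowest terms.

Part 1: total draws C(13,3) = 286; complement C(7,3) = 35; favorable 286 - 35 = 251; P = 251/286; answer 251/286
Part 2: A1 = 251/286; threaded value p + q = 537; w = -47; T(2) = 1*(-50) + 3*(-47) = -191; iterating: T(2)=-191, T(3)=-341, T(4)=-914, T(5)=-1937, T(6)=-4679, T(7)=-10490, T(8)=-24527, T(9)=-55997, T(10)=-129578; answer -129578
Part 3: A2 = -129578; r = 1; remainder = value at the root: 5*(1)^3 + 7*(1)^2 - 8*(1)^1 + 8 = (5) + (7) + (-8) + (8) = 12; answer 12

12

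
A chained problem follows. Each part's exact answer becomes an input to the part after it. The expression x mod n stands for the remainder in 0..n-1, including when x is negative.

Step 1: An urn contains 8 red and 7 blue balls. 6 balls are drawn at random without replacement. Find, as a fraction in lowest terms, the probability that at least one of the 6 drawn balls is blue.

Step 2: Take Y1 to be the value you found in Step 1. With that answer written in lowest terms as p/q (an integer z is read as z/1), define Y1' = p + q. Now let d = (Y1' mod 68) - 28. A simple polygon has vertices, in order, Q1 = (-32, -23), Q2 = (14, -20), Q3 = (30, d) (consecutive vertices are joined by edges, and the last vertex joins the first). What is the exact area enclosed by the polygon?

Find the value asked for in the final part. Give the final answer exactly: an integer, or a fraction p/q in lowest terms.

Step 1: total draws C(15,6) = 5005; complement C(8,6) = 28; favorable 5005 - 28 = 4977; P = 711/715; answer 711/715
Step 2: Y1 = 711/715; threaded value p + q = 1426; d = 38; cross terms: (-32*-20 - 14*-23)=962, (14*38 - 30*-20)=1132, (30*-23 - -32*38)=526; twice the area = |2620| = 2620; area = 1310; answer 1310

1310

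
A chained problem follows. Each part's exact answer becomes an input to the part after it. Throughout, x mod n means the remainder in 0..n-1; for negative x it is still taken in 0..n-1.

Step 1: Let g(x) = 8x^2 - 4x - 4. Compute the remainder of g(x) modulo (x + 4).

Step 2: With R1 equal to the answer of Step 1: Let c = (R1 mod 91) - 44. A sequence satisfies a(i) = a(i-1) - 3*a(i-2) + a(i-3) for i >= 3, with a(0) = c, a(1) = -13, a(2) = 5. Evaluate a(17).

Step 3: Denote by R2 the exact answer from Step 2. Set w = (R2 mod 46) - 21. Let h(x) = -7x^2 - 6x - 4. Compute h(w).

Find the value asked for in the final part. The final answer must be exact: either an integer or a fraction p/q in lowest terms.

-2684

Step 1: remainder = value at the root: 8*(-4)^2 - 4*(-4)^1 - 4 = (128) + (16) + (-4) = 140; answer 140
Step 2: R1 = 140; c = 5; a(3) = 1*(5) - 3*(-13) + 1*(5) = 49; iterating: a(3)=49, a(4)=21, a(5)=-121, a(6)=-135, a(7)=249, a(8)=533, a(9)=-349, a(10)=-1699, a(11)=-119, a(12)=4629, a(13)=3287, a(14)=-10719, a(15)=-15951, a(16)=19493, a(17)=56627; answer 56627
Step 3: R2 = 56627; w = -20; -7*(-20)^2 - 6*(-20)^1 - 4 = (-2800) + (120) + (-4) = -2684; answer -2684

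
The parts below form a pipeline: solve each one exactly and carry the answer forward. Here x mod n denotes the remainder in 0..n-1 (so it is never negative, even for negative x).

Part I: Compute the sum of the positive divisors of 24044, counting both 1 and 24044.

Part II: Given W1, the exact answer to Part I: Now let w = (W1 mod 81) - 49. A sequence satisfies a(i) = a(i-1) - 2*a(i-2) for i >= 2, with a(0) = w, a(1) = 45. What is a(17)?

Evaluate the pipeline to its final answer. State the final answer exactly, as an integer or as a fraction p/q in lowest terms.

Part I: 24044 = 2^2 * 6011; sigma = (1 + 2 + 4) * (1 + 6011) = 7 * 6012 = 42084; answer 42084
Part II: W1 = 42084; w = -4; a(2) = 1*(45) - 2*(-4) = 53; iterating: a(2)=53, a(3)=-37, a(4)=-143, a(5)=-69, a(6)=217, a(7)=355, a(8)=-79, a(9)=-789, a(10)=-631, a(11)=947, a(12)=2209, a(13)=315, a(14)=-4103, a(15)=-4733, a(16)=3473, a(17)=12939; answer 12939

12939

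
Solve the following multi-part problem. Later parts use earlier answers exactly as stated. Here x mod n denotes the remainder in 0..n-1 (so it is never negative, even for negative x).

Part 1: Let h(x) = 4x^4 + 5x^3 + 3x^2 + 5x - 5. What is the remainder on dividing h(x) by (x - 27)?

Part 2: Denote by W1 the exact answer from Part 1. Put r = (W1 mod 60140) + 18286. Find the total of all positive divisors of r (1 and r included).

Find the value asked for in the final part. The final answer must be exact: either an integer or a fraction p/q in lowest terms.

48279

Part 1: remainder = value at the root: 4*(27)^4 + 5*(27)^3 + 3*(27)^2 + 5*(27)^1 - 5 = (2125764) + (98415) + (2187) + (135) + (-5) = 2226496; answer 2226496
Part 2: W1 = 2226496; r = 19602; 19602 = 2 * 3^4 * 11^2; sigma = (1 + 2) * (1 + 3 + 9 + 27 + 81) * (1 + 11 + 121) = 3 * 121 * 133 = 48279; answer 48279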